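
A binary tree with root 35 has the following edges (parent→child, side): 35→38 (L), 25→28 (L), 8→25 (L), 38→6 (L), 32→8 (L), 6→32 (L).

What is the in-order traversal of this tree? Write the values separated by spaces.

28 25 8 32 6 38 35

In-order visits the left subtree, then the node, then the right subtree.
At 35: go left to 38.
  At 38: go left to 6.
    At 6: go left to 32.
      At 32: go left to 8.
        At 8: go left to 25.
          At 25: go left to 28.
            28 is a leaf — visit 28.
          Visit 25.
          At 25: no right child.
        Visit 8.
        At 8: no right child.
      Visit 32.
      At 32: no right child.
    Visit 6.
    At 6: no right child.
  Visit 38.
  At 38: no right child.
Visit 35.
At 35: no right child.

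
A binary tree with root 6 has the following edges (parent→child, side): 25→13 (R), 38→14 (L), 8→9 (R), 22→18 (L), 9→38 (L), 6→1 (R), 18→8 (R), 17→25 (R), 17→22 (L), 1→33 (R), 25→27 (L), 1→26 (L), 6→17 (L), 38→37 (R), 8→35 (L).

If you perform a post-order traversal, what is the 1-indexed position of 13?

Post-order visits the left subtree, then the right subtree, then the node.
At 6: go left to 17.
  At 17: go left to 22.
    At 22: go left to 18.
      At 18: no left child.
      At 18: go right to 8.
        At 8: go left to 35.
          35 is a leaf — visit 35.
        At 8: go right to 9.
          At 9: go left to 38.
            At 38: go left to 14.
              14 is a leaf — visit 14.
            At 38: go right to 37.
              37 is a leaf — visit 37.
            Visit 38.
          At 9: no right child.
          Visit 9.
        Visit 8.
      Visit 18.
    At 22: no right child.
    Visit 22.
  At 17: go right to 25.
    At 25: go left to 27.
      27 is a leaf — visit 27.
    At 25: go right to 13.
      13 is a leaf — visit 13.
    Visit 25.
  Visit 17.
At 6: go right to 1.
  At 1: go left to 26.
    26 is a leaf — visit 26.
  At 1: go right to 33.
    33 is a leaf — visit 33.
  Visit 1.
Visit 6.
Full post-order sequence: 35, 14, 37, 38, 9, 8, 18, 22, 27, 13, 25, 17, 26, 33, 1, 6.

10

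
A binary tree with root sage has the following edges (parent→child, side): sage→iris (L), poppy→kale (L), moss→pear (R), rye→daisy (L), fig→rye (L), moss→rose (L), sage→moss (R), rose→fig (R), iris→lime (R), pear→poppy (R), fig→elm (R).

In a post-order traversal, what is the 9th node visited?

Post-order visits the left subtree, then the right subtree, then the node.
At sage: go left to iris.
  At iris: no left child.
  At iris: go right to lime.
    lime is a leaf — visit lime.
  Visit iris.
At sage: go right to moss.
  At moss: go left to rose.
    At rose: no left child.
    At rose: go right to fig.
      At fig: go left to rye.
        At rye: go left to daisy.
          daisy is a leaf — visit daisy.
        At rye: no right child.
        Visit rye.
      At fig: go right to elm.
        elm is a leaf — visit elm.
      Visit fig.
    Visit rose.
  At moss: go right to pear.
    At pear: no left child.
    At pear: go right to poppy.
      At poppy: go left to kale.
        kale is a leaf — visit kale.
      At poppy: no right child.
      Visit poppy.
    Visit pear.
  Visit moss.
Visit sage.
Full post-order sequence: lime, iris, daisy, rye, elm, fig, rose, kale, poppy, pear, moss, sage.

poppy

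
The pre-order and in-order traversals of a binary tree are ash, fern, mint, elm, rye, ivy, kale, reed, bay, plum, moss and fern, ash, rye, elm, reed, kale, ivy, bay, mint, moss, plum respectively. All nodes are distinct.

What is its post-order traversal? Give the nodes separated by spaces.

fern rye reed kale bay ivy elm moss plum mint ash

The first element of pre-order is the root; it splits in-order into left and right subtrees.
Root ash: left subtree has 1 node {fern}, right has 9 {rye, elm, reed, kale, ivy, bay, mint, moss, plum}.
  Root mint: left subtree has 6 nodes {rye, elm, reed, kale, ivy, bay}, right has 2 {moss, plum}.
    Root elm: left subtree has 1 node {rye}, right has 4 {reed, kale, ivy, bay}.
      Root ivy: left subtree has 2 nodes {reed, kale}, right has 1 {bay}.
        Root kale: left subtree has 1 node {reed}, right has 0 { }.
    Root plum: left subtree has 1 node {moss}, right has 0 { }.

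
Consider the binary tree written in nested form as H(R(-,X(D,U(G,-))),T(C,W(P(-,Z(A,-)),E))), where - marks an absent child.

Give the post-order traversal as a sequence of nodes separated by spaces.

Post-order visits the left subtree, then the right subtree, then the node.
At H: go left to R.
  At R: no left child.
  At R: go right to X.
    At X: go left to D.
      D is a leaf — visit D.
    At X: go right to U.
      At U: go left to G.
        G is a leaf — visit G.
      At U: no right child.
      Visit U.
    Visit X.
  Visit R.
At H: go right to T.
  At T: go left to C.
    C is a leaf — visit C.
  At T: go right to W.
    At W: go left to P.
      At P: no left child.
      At P: go right to Z.
        At Z: go left to A.
          A is a leaf — visit A.
        At Z: no right child.
        Visit Z.
      Visit P.
    At W: go right to E.
      E is a leaf — visit E.
    Visit W.
  Visit T.
Visit H.

D G U X R C A Z P E W T H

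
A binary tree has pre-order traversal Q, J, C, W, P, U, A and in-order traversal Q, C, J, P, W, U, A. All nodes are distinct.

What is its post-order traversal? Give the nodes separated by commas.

C, P, A, U, W, J, Q

The first element of pre-order is the root; it splits in-order into left and right subtrees.
Root Q: left subtree has 0 nodes { }, right has 6 {C, J, P, W, U, A}.
  Root J: left subtree has 1 node {C}, right has 4 {P, W, U, A}.
    Root W: left subtree has 1 node {P}, right has 2 {U, A}.
      Root U: left subtree has 0 nodes { }, right has 1 {A}.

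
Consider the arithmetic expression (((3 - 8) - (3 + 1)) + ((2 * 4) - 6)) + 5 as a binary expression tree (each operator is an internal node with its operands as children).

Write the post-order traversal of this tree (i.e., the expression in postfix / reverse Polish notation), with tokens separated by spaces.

Post-order on an expression tree gives postfix notation: for each operator, emit left operand, right operand, then the operator.

3 8 - 3 1 + - 2 4 * 6 - + 5 +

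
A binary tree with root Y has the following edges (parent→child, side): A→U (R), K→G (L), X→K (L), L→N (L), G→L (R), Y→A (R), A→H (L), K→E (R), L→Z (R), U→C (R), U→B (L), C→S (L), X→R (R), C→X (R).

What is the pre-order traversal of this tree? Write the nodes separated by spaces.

Y A H U B C S X K G L N Z E R

Pre-order visits the node, then its left subtree, then its right subtree.
Visit Y.
At Y: no left child.
At Y: go right to A.
  Visit A.
  At A: go left to H.
    H is a leaf — visit H.
  At A: go right to U.
    Visit U.
    At U: go left to B.
      B is a leaf — visit B.
    At U: go right to C.
      Visit C.
      At C: go left to S.
        S is a leaf — visit S.
      At C: go right to X.
        Visit X.
        At X: go left to K.
          Visit K.
          At K: go left to G.
            Visit G.
            At G: no left child.
            At G: go right to L.
              Visit L.
              At L: go left to N.
                N is a leaf — visit N.
              At L: go right to Z.
                Z is a leaf — visit Z.
          At K: go right to E.
            E is a leaf — visit E.
        At X: go right to R.
          R is a leaf — visit R.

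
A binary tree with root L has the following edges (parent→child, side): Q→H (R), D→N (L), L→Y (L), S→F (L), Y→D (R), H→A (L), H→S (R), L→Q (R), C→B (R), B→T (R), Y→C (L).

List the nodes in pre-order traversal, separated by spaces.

Pre-order visits the node, then its left subtree, then its right subtree.
Visit L.
At L: go left to Y.
  Visit Y.
  At Y: go left to C.
    Visit C.
    At C: no left child.
    At C: go right to B.
      Visit B.
      At B: no left child.
      At B: go right to T.
        T is a leaf — visit T.
  At Y: go right to D.
    Visit D.
    At D: go left to N.
      N is a leaf — visit N.
    At D: no right child.
At L: go right to Q.
  Visit Q.
  At Q: no left child.
  At Q: go right to H.
    Visit H.
    At H: go left to A.
      A is a leaf — visit A.
    At H: go right to S.
      Visit S.
      At S: go left to F.
        F is a leaf — visit F.
      At S: no right child.

L Y C B T D N Q H A S F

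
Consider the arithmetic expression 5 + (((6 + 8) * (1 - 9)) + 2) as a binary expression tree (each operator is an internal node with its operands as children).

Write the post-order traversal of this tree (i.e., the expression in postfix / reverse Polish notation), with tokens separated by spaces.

5 6 8 + 1 9 - * 2 + +

Post-order on an expression tree gives postfix notation: for each operator, emit left operand, right operand, then the operator.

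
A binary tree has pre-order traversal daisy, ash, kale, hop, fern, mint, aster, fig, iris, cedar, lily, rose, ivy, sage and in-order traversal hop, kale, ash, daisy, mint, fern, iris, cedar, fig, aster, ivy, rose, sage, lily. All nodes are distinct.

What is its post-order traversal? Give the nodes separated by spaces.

The first element of pre-order is the root; it splits in-order into left and right subtrees.
Root daisy: left subtree has 3 nodes {hop, kale, ash}, right has 10 {mint, fern, iris, cedar, fig, aster, ivy, rose, sage, lily}.
  Root ash: left subtree has 2 nodes {hop, kale}, right has 0 { }.
    Root kale: left subtree has 1 node {hop}, right has 0 { }.
  Root fern: left subtree has 1 node {mint}, right has 8 {iris, cedar, fig, aster, ivy, rose, sage, lily}.
    Root aster: left subtree has 3 nodes {iris, cedar, fig}, right has 4 {ivy, rose, sage, lily}.
      Root fig: left subtree has 2 nodes {iris, cedar}, right has 0 { }.
        Root iris: left subtree has 0 nodes { }, right has 1 {cedar}.
      Root lily: left subtree has 3 nodes {ivy, rose, sage}, right has 0 { }.
        Root rose: left subtree has 1 node {ivy}, right has 1 {sage}.

hop kale ash mint cedar iris fig ivy sage rose lily aster fern daisy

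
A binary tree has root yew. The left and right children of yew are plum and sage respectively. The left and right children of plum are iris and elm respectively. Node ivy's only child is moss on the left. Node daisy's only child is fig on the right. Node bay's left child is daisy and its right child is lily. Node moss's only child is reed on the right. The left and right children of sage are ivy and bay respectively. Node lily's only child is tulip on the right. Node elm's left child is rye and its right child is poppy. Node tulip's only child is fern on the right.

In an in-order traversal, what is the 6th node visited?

In-order visits the left subtree, then the node, then the right subtree.
At yew: go left to plum.
  At plum: go left to iris.
    iris is a leaf — visit iris.
  Visit plum.
  At plum: go right to elm.
    At elm: go left to rye.
      rye is a leaf — visit rye.
    Visit elm.
    At elm: go right to poppy.
      poppy is a leaf — visit poppy.
Visit yew.
At yew: go right to sage.
  At sage: go left to ivy.
    At ivy: go left to moss.
      At moss: no left child.
      Visit moss.
      At moss: go right to reed.
        reed is a leaf — visit reed.
    Visit ivy.
    At ivy: no right child.
  Visit sage.
  At sage: go right to bay.
    At bay: go left to daisy.
      At daisy: no left child.
      Visit daisy.
      At daisy: go right to fig.
        fig is a leaf — visit fig.
    Visit bay.
    At bay: go right to lily.
      At lily: no left child.
      Visit lily.
      At lily: go right to tulip.
        At tulip: no left child.
        Visit tulip.
        At tulip: go right to fern.
          fern is a leaf — visit fern.
Full in-order sequence: iris, plum, rye, elm, poppy, yew, moss, reed, ivy, sage, daisy, fig, bay, lily, tulip, fern.

yew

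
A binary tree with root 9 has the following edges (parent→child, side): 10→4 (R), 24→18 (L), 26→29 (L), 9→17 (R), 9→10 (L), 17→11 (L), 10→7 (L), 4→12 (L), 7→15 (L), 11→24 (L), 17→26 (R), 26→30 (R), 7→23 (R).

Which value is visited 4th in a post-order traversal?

12

Post-order visits the left subtree, then the right subtree, then the node.
At 9: go left to 10.
  At 10: go left to 7.
    At 7: go left to 15.
      15 is a leaf — visit 15.
    At 7: go right to 23.
      23 is a leaf — visit 23.
    Visit 7.
  At 10: go right to 4.
    At 4: go left to 12.
      12 is a leaf — visit 12.
    At 4: no right child.
    Visit 4.
  Visit 10.
At 9: go right to 17.
  At 17: go left to 11.
    At 11: go left to 24.
      At 24: go left to 18.
        18 is a leaf — visit 18.
      At 24: no right child.
      Visit 24.
    At 11: no right child.
    Visit 11.
  At 17: go right to 26.
    At 26: go left to 29.
      29 is a leaf — visit 29.
    At 26: go right to 30.
      30 is a leaf — visit 30.
    Visit 26.
  Visit 17.
Visit 9.
Full post-order sequence: 15, 23, 7, 12, 4, 10, 18, 24, 11, 29, 30, 26, 17, 9.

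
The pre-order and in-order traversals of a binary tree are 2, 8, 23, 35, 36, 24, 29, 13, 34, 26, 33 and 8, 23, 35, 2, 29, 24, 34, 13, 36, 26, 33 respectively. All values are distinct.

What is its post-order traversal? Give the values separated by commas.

The first element of pre-order is the root; it splits in-order into left and right subtrees.
Root 2: left subtree has 3 nodes {8, 23, 35}, right has 7 {29, 24, 34, 13, 36, 26, 33}.
  Root 8: left subtree has 0 nodes { }, right has 2 {23, 35}.
    Root 23: left subtree has 0 nodes { }, right has 1 {35}.
  Root 36: left subtree has 4 nodes {29, 24, 34, 13}, right has 2 {26, 33}.
    Root 24: left subtree has 1 node {29}, right has 2 {34, 13}.
      Root 13: left subtree has 1 node {34}, right has 0 { }.
    Root 26: left subtree has 0 nodes { }, right has 1 {33}.

35, 23, 8, 29, 34, 13, 24, 33, 26, 36, 2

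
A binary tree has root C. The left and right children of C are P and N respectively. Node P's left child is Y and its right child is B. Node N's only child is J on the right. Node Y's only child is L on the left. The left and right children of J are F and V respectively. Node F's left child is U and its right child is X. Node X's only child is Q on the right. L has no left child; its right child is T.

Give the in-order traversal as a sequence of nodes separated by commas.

In-order visits the left subtree, then the node, then the right subtree.
At C: go left to P.
  At P: go left to Y.
    At Y: go left to L.
      At L: no left child.
      Visit L.
      At L: go right to T.
        T is a leaf — visit T.
    Visit Y.
    At Y: no right child.
  Visit P.
  At P: go right to B.
    B is a leaf — visit B.
Visit C.
At C: go right to N.
  At N: no left child.
  Visit N.
  At N: go right to J.
    At J: go left to F.
      At F: go left to U.
        U is a leaf — visit U.
      Visit F.
      At F: go right to X.
        At X: no left child.
        Visit X.
        At X: go right to Q.
          Q is a leaf — visit Q.
    Visit J.
    At J: go right to V.
      V is a leaf — visit V.

L, T, Y, P, B, C, N, U, F, X, Q, J, V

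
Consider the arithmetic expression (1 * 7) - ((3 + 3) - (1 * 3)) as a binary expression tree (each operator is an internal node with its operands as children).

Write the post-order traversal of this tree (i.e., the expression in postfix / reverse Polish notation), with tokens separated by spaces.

1 7 * 3 3 + 1 3 * - -

Post-order on an expression tree gives postfix notation: for each operator, emit left operand, right operand, then the operator.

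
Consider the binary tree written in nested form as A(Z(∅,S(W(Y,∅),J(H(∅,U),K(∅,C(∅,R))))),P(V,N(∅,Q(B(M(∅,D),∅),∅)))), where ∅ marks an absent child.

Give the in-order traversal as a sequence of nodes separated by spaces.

Z Y W S H U J K C R A V P N M D B Q

In-order visits the left subtree, then the node, then the right subtree.
At A: go left to Z.
  At Z: no left child.
  Visit Z.
  At Z: go right to S.
    At S: go left to W.
      At W: go left to Y.
        Y is a leaf — visit Y.
      Visit W.
      At W: no right child.
    Visit S.
    At S: go right to J.
      At J: go left to H.
        At H: no left child.
        Visit H.
        At H: go right to U.
          U is a leaf — visit U.
      Visit J.
      At J: go right to K.
        At K: no left child.
        Visit K.
        At K: go right to C.
          At C: no left child.
          Visit C.
          At C: go right to R.
            R is a leaf — visit R.
Visit A.
At A: go right to P.
  At P: go left to V.
    V is a leaf — visit V.
  Visit P.
  At P: go right to N.
    At N: no left child.
    Visit N.
    At N: go right to Q.
      At Q: go left to B.
        At B: go left to M.
          At M: no left child.
          Visit M.
          At M: go right to D.
            D is a leaf — visit D.
        Visit B.
        At B: no right child.
      Visit Q.
      At Q: no right child.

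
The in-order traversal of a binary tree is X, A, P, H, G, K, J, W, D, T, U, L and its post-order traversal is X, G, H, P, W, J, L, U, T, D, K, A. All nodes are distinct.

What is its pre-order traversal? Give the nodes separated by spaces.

The last element of post-order is the root; it splits in-order into left and right subtrees.
Root A: left subtree has 1 node {X}, right has 10 {P, H, G, K, J, W, D, T, U, L}.
  Root K: left subtree has 3 nodes {P, H, G}, right has 6 {J, W, D, T, U, L}.
    Root P: left subtree has 0 nodes { }, right has 2 {H, G}.
      Root H: left subtree has 0 nodes { }, right has 1 {G}.
    Root D: left subtree has 2 nodes {J, W}, right has 3 {T, U, L}.
      Root J: left subtree has 0 nodes { }, right has 1 {W}.
      Root T: left subtree has 0 nodes { }, right has 2 {U, L}.
        Root U: left subtree has 0 nodes { }, right has 1 {L}.

A X K P H G D J W T U L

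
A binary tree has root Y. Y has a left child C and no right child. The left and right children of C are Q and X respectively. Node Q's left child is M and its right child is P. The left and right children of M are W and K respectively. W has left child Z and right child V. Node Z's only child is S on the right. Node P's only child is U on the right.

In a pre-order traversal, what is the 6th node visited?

Z

Pre-order visits the node, then its left subtree, then its right subtree.
Visit Y.
At Y: go left to C.
  Visit C.
  At C: go left to Q.
    Visit Q.
    At Q: go left to M.
      Visit M.
      At M: go left to W.
        Visit W.
        At W: go left to Z.
          Visit Z.
          At Z: no left child.
          At Z: go right to S.
            S is a leaf — visit S.
        At W: go right to V.
          V is a leaf — visit V.
      At M: go right to K.
        K is a leaf — visit K.
    At Q: go right to P.
      Visit P.
      At P: no left child.
      At P: go right to U.
        U is a leaf — visit U.
  At C: go right to X.
    X is a leaf — visit X.
At Y: no right child.
Full pre-order sequence: Y, C, Q, M, W, Z, S, V, K, P, U, X.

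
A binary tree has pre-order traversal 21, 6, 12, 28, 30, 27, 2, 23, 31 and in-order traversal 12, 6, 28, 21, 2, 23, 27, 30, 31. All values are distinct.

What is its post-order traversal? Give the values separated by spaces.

12 28 6 23 2 27 31 30 21

The first element of pre-order is the root; it splits in-order into left and right subtrees.
Root 21: left subtree has 3 nodes {12, 6, 28}, right has 5 {2, 23, 27, 30, 31}.
  Root 6: left subtree has 1 node {12}, right has 1 {28}.
  Root 30: left subtree has 3 nodes {2, 23, 27}, right has 1 {31}.
    Root 27: left subtree has 2 nodes {2, 23}, right has 0 { }.
      Root 2: left subtree has 0 nodes { }, right has 1 {23}.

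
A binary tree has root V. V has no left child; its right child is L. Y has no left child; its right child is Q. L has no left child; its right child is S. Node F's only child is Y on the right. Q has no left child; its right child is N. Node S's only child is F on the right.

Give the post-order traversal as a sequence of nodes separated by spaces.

Post-order visits the left subtree, then the right subtree, then the node.
At V: no left child.
At V: go right to L.
  At L: no left child.
  At L: go right to S.
    At S: no left child.
    At S: go right to F.
      At F: no left child.
      At F: go right to Y.
        At Y: no left child.
        At Y: go right to Q.
          At Q: no left child.
          At Q: go right to N.
            N is a leaf — visit N.
          Visit Q.
        Visit Y.
      Visit F.
    Visit S.
  Visit L.
Visit V.

N Q Y F S L V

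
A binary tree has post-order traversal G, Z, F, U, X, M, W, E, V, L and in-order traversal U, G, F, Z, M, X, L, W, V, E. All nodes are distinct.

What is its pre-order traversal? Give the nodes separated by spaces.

The last element of post-order is the root; it splits in-order into left and right subtrees.
Root L: left subtree has 6 nodes {U, G, F, Z, M, X}, right has 3 {W, V, E}.
  Root M: left subtree has 4 nodes {U, G, F, Z}, right has 1 {X}.
    Root U: left subtree has 0 nodes { }, right has 3 {G, F, Z}.
      Root F: left subtree has 1 node {G}, right has 1 {Z}.
  Root V: left subtree has 1 node {W}, right has 1 {E}.

L M U F G Z X V W E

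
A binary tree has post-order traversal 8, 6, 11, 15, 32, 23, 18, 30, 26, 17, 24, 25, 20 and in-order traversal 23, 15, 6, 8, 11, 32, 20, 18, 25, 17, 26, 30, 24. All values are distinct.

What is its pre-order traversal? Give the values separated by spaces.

The last element of post-order is the root; it splits in-order into left and right subtrees.
Root 20: left subtree has 6 nodes {23, 15, 6, 8, 11, 32}, right has 6 {18, 25, 17, 26, 30, 24}.
  Root 23: left subtree has 0 nodes { }, right has 5 {15, 6, 8, 11, 32}.
    Root 32: left subtree has 4 nodes {15, 6, 8, 11}, right has 0 { }.
      Root 15: left subtree has 0 nodes { }, right has 3 {6, 8, 11}.
        Root 11: left subtree has 2 nodes {6, 8}, right has 0 { }.
          Root 6: left subtree has 0 nodes { }, right has 1 {8}.
  Root 25: left subtree has 1 node {18}, right has 4 {17, 26, 30, 24}.
    Root 24: left subtree has 3 nodes {17, 26, 30}, right has 0 { }.
      Root 17: left subtree has 0 nodes { }, right has 2 {26, 30}.
        Root 26: left subtree has 0 nodes { }, right has 1 {30}.

20 23 32 15 11 6 8 25 18 24 17 26 30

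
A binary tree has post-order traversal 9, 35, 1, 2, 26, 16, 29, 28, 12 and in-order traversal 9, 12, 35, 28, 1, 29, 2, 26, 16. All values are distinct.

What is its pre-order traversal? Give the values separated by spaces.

12 9 28 35 29 1 16 26 2

The last element of post-order is the root; it splits in-order into left and right subtrees.
Root 12: left subtree has 1 node {9}, right has 7 {35, 28, 1, 29, 2, 26, 16}.
  Root 28: left subtree has 1 node {35}, right has 5 {1, 29, 2, 26, 16}.
    Root 29: left subtree has 1 node {1}, right has 3 {2, 26, 16}.
      Root 16: left subtree has 2 nodes {2, 26}, right has 0 { }.
        Root 26: left subtree has 1 node {2}, right has 0 { }.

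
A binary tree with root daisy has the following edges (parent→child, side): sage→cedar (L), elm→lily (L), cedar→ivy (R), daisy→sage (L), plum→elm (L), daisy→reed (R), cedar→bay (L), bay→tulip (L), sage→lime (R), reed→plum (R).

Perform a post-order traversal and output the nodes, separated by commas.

tulip, bay, ivy, cedar, lime, sage, lily, elm, plum, reed, daisy

Post-order visits the left subtree, then the right subtree, then the node.
At daisy: go left to sage.
  At sage: go left to cedar.
    At cedar: go left to bay.
      At bay: go left to tulip.
        tulip is a leaf — visit tulip.
      At bay: no right child.
      Visit bay.
    At cedar: go right to ivy.
      ivy is a leaf — visit ivy.
    Visit cedar.
  At sage: go right to lime.
    lime is a leaf — visit lime.
  Visit sage.
At daisy: go right to reed.
  At reed: no left child.
  At reed: go right to plum.
    At plum: go left to elm.
      At elm: go left to lily.
        lily is a leaf — visit lily.
      At elm: no right child.
      Visit elm.
    At plum: no right child.
    Visit plum.
  Visit reed.
Visit daisy.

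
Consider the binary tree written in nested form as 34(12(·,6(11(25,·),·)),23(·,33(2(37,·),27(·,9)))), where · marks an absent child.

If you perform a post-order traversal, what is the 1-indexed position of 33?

9

Post-order visits the left subtree, then the right subtree, then the node.
At 34: go left to 12.
  At 12: no left child.
  At 12: go right to 6.
    At 6: go left to 11.
      At 11: go left to 25.
        25 is a leaf — visit 25.
      At 11: no right child.
      Visit 11.
    At 6: no right child.
    Visit 6.
  Visit 12.
At 34: go right to 23.
  At 23: no left child.
  At 23: go right to 33.
    At 33: go left to 2.
      At 2: go left to 37.
        37 is a leaf — visit 37.
      At 2: no right child.
      Visit 2.
    At 33: go right to 27.
      At 27: no left child.
      At 27: go right to 9.
        9 is a leaf — visit 9.
      Visit 27.
    Visit 33.
  Visit 23.
Visit 34.
Full post-order sequence: 25, 11, 6, 12, 37, 2, 9, 27, 33, 23, 34.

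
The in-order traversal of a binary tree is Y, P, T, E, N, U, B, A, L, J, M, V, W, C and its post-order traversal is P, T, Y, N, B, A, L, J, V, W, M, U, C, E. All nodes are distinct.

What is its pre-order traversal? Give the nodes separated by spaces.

The last element of post-order is the root; it splits in-order into left and right subtrees.
Root E: left subtree has 3 nodes {Y, P, T}, right has 10 {N, U, B, A, L, J, M, V, W, C}.
  Root Y: left subtree has 0 nodes { }, right has 2 {P, T}.
    Root T: left subtree has 1 node {P}, right has 0 { }.
  Root C: left subtree has 9 nodes {N, U, B, A, L, J, M, V, W}, right has 0 { }.
    Root U: left subtree has 1 node {N}, right has 7 {B, A, L, J, M, V, W}.
      Root M: left subtree has 4 nodes {B, A, L, J}, right has 2 {V, W}.
        Root J: left subtree has 3 nodes {B, A, L}, right has 0 { }.
          Root L: left subtree has 2 nodes {B, A}, right has 0 { }.
            Root A: left subtree has 1 node {B}, right has 0 { }.
        Root W: left subtree has 1 node {V}, right has 0 { }.

E Y T P C U N M J L A B W V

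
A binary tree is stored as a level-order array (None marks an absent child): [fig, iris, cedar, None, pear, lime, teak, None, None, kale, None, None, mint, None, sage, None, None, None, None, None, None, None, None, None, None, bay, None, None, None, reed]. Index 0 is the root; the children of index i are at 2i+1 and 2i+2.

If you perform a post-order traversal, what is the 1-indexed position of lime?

6

Post-order visits the left subtree, then the right subtree, then the node.
At fig: go left to iris.
  At iris: no left child.
  At iris: go right to pear.
    At pear: go left to kale.
      kale is a leaf — visit kale.
    At pear: no right child.
    Visit pear.
  Visit iris.
At fig: go right to cedar.
  At cedar: go left to lime.
    At lime: no left child.
    At lime: go right to mint.
      At mint: go left to bay.
        bay is a leaf — visit bay.
      At mint: no right child.
      Visit mint.
    Visit lime.
  At cedar: go right to teak.
    At teak: no left child.
    At teak: go right to sage.
      At sage: go left to reed.
        reed is a leaf — visit reed.
      At sage: no right child.
      Visit sage.
    Visit teak.
  Visit cedar.
Visit fig.
Full post-order sequence: kale, pear, iris, bay, mint, lime, reed, sage, teak, cedar, fig.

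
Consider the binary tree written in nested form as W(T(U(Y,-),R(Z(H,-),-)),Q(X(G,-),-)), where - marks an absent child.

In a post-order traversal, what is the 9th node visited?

Q

Post-order visits the left subtree, then the right subtree, then the node.
At W: go left to T.
  At T: go left to U.
    At U: go left to Y.
      Y is a leaf — visit Y.
    At U: no right child.
    Visit U.
  At T: go right to R.
    At R: go left to Z.
      At Z: go left to H.
        H is a leaf — visit H.
      At Z: no right child.
      Visit Z.
    At R: no right child.
    Visit R.
  Visit T.
At W: go right to Q.
  At Q: go left to X.
    At X: go left to G.
      G is a leaf — visit G.
    At X: no right child.
    Visit X.
  At Q: no right child.
  Visit Q.
Visit W.
Full post-order sequence: Y, U, H, Z, R, T, G, X, Q, W.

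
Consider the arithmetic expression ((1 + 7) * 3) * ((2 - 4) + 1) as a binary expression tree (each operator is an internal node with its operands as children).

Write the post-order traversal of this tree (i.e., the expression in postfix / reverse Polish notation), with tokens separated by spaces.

Post-order on an expression tree gives postfix notation: for each operator, emit left operand, right operand, then the operator.

1 7 + 3 * 2 4 - 1 + *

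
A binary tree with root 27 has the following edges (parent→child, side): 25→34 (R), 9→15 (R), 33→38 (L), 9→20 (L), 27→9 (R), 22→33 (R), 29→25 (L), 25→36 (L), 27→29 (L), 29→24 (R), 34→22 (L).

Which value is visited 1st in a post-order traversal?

36

Post-order visits the left subtree, then the right subtree, then the node.
At 27: go left to 29.
  At 29: go left to 25.
    At 25: go left to 36.
      36 is a leaf — visit 36.
    At 25: go right to 34.
      At 34: go left to 22.
        At 22: no left child.
        At 22: go right to 33.
          At 33: go left to 38.
            38 is a leaf — visit 38.
          At 33: no right child.
          Visit 33.
        Visit 22.
      At 34: no right child.
      Visit 34.
    Visit 25.
  At 29: go right to 24.
    24 is a leaf — visit 24.
  Visit 29.
At 27: go right to 9.
  At 9: go left to 20.
    20 is a leaf — visit 20.
  At 9: go right to 15.
    15 is a leaf — visit 15.
  Visit 9.
Visit 27.
Full post-order sequence: 36, 38, 33, 22, 34, 25, 24, 29, 20, 15, 9, 27.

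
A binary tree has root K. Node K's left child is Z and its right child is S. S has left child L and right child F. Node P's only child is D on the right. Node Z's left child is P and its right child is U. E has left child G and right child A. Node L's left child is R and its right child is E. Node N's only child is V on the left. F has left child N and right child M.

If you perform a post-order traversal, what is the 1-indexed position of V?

Post-order visits the left subtree, then the right subtree, then the node.
At K: go left to Z.
  At Z: go left to P.
    At P: no left child.
    At P: go right to D.
      D is a leaf — visit D.
    Visit P.
  At Z: go right to U.
    U is a leaf — visit U.
  Visit Z.
At K: go right to S.
  At S: go left to L.
    At L: go left to R.
      R is a leaf — visit R.
    At L: go right to E.
      At E: go left to G.
        G is a leaf — visit G.
      At E: go right to A.
        A is a leaf — visit A.
      Visit E.
    Visit L.
  At S: go right to F.
    At F: go left to N.
      At N: go left to V.
        V is a leaf — visit V.
      At N: no right child.
      Visit N.
    At F: go right to M.
      M is a leaf — visit M.
    Visit F.
  Visit S.
Visit K.
Full post-order sequence: D, P, U, Z, R, G, A, E, L, V, N, M, F, S, K.

10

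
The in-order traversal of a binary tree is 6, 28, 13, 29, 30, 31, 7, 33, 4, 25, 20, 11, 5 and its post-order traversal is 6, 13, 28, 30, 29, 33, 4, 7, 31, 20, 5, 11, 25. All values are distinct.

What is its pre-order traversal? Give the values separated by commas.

25, 31, 29, 28, 6, 13, 30, 7, 4, 33, 11, 20, 5

The last element of post-order is the root; it splits in-order into left and right subtrees.
Root 25: left subtree has 9 nodes {6, 28, 13, 29, 30, 31, 7, 33, 4}, right has 3 {20, 11, 5}.
  Root 31: left subtree has 5 nodes {6, 28, 13, 29, 30}, right has 3 {7, 33, 4}.
    Root 29: left subtree has 3 nodes {6, 28, 13}, right has 1 {30}.
      Root 28: left subtree has 1 node {6}, right has 1 {13}.
    Root 7: left subtree has 0 nodes { }, right has 2 {33, 4}.
      Root 4: left subtree has 1 node {33}, right has 0 { }.
  Root 11: left subtree has 1 node {20}, right has 1 {5}.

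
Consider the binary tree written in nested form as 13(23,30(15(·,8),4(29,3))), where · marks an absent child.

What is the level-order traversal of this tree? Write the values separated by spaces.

13 23 30 15 4 8 29 3

Level-order visits nodes level by level from the root, left to right within each level.
Level 0: 13
Level 1: 23, 30
Level 2: 15, 4
Level 3: 8, 29, 3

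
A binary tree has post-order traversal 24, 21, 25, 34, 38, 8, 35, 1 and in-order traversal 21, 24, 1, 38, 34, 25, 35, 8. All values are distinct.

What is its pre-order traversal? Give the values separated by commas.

1, 21, 24, 35, 38, 34, 25, 8

The last element of post-order is the root; it splits in-order into left and right subtrees.
Root 1: left subtree has 2 nodes {21, 24}, right has 5 {38, 34, 25, 35, 8}.
  Root 21: left subtree has 0 nodes { }, right has 1 {24}.
  Root 35: left subtree has 3 nodes {38, 34, 25}, right has 1 {8}.
    Root 38: left subtree has 0 nodes { }, right has 2 {34, 25}.
      Root 34: left subtree has 0 nodes { }, right has 1 {25}.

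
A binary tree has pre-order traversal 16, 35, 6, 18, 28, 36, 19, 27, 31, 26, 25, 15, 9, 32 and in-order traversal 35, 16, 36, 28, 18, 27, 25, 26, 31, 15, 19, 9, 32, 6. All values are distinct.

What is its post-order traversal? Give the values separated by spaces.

The first element of pre-order is the root; it splits in-order into left and right subtrees.
Root 16: left subtree has 1 node {35}, right has 12 {36, 28, 18, 27, 25, 26, 31, 15, 19, 9, 32, 6}.
  Root 6: left subtree has 11 nodes {36, 28, 18, 27, 25, 26, 31, 15, 19, 9, 32}, right has 0 { }.
    Root 18: left subtree has 2 nodes {36, 28}, right has 8 {27, 25, 26, 31, 15, 19, 9, 32}.
      Root 28: left subtree has 1 node {36}, right has 0 { }.
      Root 19: left subtree has 5 nodes {27, 25, 26, 31, 15}, right has 2 {9, 32}.
        Root 27: left subtree has 0 nodes { }, right has 4 {25, 26, 31, 15}.
          Root 31: left subtree has 2 nodes {25, 26}, right has 1 {15}.
            Root 26: left subtree has 1 node {25}, right has 0 { }.
        Root 9: left subtree has 0 nodes { }, right has 1 {32}.

35 36 28 25 26 15 31 27 32 9 19 18 6 16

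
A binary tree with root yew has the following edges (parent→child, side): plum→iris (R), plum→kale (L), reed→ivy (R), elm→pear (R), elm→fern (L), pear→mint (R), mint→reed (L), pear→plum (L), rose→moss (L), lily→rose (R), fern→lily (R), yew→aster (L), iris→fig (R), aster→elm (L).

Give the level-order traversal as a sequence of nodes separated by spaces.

yew aster elm fern pear lily plum mint rose kale iris reed moss fig ivy

Level-order visits nodes level by level from the root, left to right within each level.
Level 0: yew
Level 1: aster
Level 2: elm
Level 3: fern, pear
Level 4: lily, plum, mint
Level 5: rose, kale, iris, reed
Level 6: moss, fig, ivy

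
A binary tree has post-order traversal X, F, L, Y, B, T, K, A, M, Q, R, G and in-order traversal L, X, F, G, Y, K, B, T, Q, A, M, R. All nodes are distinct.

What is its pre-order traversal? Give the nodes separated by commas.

The last element of post-order is the root; it splits in-order into left and right subtrees.
Root G: left subtree has 3 nodes {L, X, F}, right has 8 {Y, K, B, T, Q, A, M, R}.
  Root L: left subtree has 0 nodes { }, right has 2 {X, F}.
    Root F: left subtree has 1 node {X}, right has 0 { }.
  Root R: left subtree has 7 nodes {Y, K, B, T, Q, A, M}, right has 0 { }.
    Root Q: left subtree has 4 nodes {Y, K, B, T}, right has 2 {A, M}.
      Root K: left subtree has 1 node {Y}, right has 2 {B, T}.
        Root T: left subtree has 1 node {B}, right has 0 { }.
      Root M: left subtree has 1 node {A}, right has 0 { }.

G, L, F, X, R, Q, K, Y, T, B, M, A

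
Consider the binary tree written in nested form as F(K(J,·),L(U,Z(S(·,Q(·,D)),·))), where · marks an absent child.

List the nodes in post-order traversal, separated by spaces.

Post-order visits the left subtree, then the right subtree, then the node.
At F: go left to K.
  At K: go left to J.
    J is a leaf — visit J.
  At K: no right child.
  Visit K.
At F: go right to L.
  At L: go left to U.
    U is a leaf — visit U.
  At L: go right to Z.
    At Z: go left to S.
      At S: no left child.
      At S: go right to Q.
        At Q: no left child.
        At Q: go right to D.
          D is a leaf — visit D.
        Visit Q.
      Visit S.
    At Z: no right child.
    Visit Z.
  Visit L.
Visit F.

J K U D Q S Z L F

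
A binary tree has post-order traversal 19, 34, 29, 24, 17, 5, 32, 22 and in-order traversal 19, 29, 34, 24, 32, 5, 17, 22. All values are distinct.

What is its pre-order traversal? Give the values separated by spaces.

The last element of post-order is the root; it splits in-order into left and right subtrees.
Root 22: left subtree has 7 nodes {19, 29, 34, 24, 32, 5, 17}, right has 0 { }.
  Root 32: left subtree has 4 nodes {19, 29, 34, 24}, right has 2 {5, 17}.
    Root 24: left subtree has 3 nodes {19, 29, 34}, right has 0 { }.
      Root 29: left subtree has 1 node {19}, right has 1 {34}.
    Root 5: left subtree has 0 nodes { }, right has 1 {17}.

22 32 24 29 19 34 5 17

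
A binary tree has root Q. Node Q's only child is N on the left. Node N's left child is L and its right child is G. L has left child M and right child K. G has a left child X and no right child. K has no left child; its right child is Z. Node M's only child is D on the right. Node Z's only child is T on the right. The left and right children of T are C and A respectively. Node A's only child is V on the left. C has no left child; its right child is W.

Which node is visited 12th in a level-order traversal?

A

Level-order visits nodes level by level from the root, left to right within each level.
Level 0: Q
Level 1: N
Level 2: L, G
Level 3: M, K, X
Level 4: D, Z
Level 5: T
Level 6: C, A
Level 7: W, V
Full level-order sequence: Q, N, L, G, M, K, X, D, Z, T, C, A, W, V.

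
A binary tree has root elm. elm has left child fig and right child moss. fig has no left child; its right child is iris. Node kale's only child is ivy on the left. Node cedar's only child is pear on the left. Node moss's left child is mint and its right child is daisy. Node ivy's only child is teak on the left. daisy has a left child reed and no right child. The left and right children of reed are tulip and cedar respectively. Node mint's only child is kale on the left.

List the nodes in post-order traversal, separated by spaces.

iris fig teak ivy kale mint tulip pear cedar reed daisy moss elm

Post-order visits the left subtree, then the right subtree, then the node.
At elm: go left to fig.
  At fig: no left child.
  At fig: go right to iris.
    iris is a leaf — visit iris.
  Visit fig.
At elm: go right to moss.
  At moss: go left to mint.
    At mint: go left to kale.
      At kale: go left to ivy.
        At ivy: go left to teak.
          teak is a leaf — visit teak.
        At ivy: no right child.
        Visit ivy.
      At kale: no right child.
      Visit kale.
    At mint: no right child.
    Visit mint.
  At moss: go right to daisy.
    At daisy: go left to reed.
      At reed: go left to tulip.
        tulip is a leaf — visit tulip.
      At reed: go right to cedar.
        At cedar: go left to pear.
          pear is a leaf — visit pear.
        At cedar: no right child.
        Visit cedar.
      Visit reed.
    At daisy: no right child.
    Visit daisy.
  Visit moss.
Visit elm.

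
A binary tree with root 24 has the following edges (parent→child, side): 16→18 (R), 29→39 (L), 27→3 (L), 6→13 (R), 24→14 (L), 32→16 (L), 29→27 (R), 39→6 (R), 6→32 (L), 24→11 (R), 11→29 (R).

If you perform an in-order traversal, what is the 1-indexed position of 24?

2

In-order visits the left subtree, then the node, then the right subtree.
At 24: go left to 14.
  14 is a leaf — visit 14.
Visit 24.
At 24: go right to 11.
  At 11: no left child.
  Visit 11.
  At 11: go right to 29.
    At 29: go left to 39.
      At 39: no left child.
      Visit 39.
      At 39: go right to 6.
        At 6: go left to 32.
          At 32: go left to 16.
            At 16: no left child.
            Visit 16.
            At 16: go right to 18.
              18 is a leaf — visit 18.
          Visit 32.
          At 32: no right child.
        Visit 6.
        At 6: go right to 13.
          13 is a leaf — visit 13.
    Visit 29.
    At 29: go right to 27.
      At 27: go left to 3.
        3 is a leaf — visit 3.
      Visit 27.
      At 27: no right child.
Full in-order sequence: 14, 24, 11, 39, 16, 18, 32, 6, 13, 29, 3, 27.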